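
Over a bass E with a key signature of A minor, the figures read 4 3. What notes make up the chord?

The written figures 4 3 are shorthand for 6/4/3: the 6 is implied.
A third above E in this key is G.
A fourth above E in this key is A.
A sixth above E in this key is C.
Together with the bass E, this spells A minor seventh in second inversion.

E, G, A, C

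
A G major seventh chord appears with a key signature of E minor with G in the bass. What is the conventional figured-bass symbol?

G is the root of G major seventh, so the chord is in root position.
A seventh chord in root position is figured 7/5/3, conventionally abbreviated 7.

7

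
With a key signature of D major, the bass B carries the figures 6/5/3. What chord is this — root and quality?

The figures 6/5/3 indicate a seventh chord in first inversion.
In first inversion the root lies a sixth above the bass: a sixth above B in D major is G.
The chord tones are B, D, F#, G, giving G major seventh.

G major seventh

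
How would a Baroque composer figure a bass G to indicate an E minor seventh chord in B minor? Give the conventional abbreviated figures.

G is the third of E minor seventh, so the chord is in first inversion.
A seventh chord in first inversion is figured 6/5/3, conventionally abbreviated 6/5.

6/5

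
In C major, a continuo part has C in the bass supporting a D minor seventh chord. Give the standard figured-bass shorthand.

4/2

C is the seventh of D minor seventh, so the chord is in third inversion.
A seventh chord in third inversion is figured 6/4/2, conventionally abbreviated 4/2.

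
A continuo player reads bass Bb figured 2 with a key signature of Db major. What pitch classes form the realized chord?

The written figures 2 are shorthand for 6/4/2: the 6/4 are implied.
A second above Bb in this key is C.
A fourth above Bb in this key is Eb.
A sixth above Bb in this key is Gb.
Together with the bass Bb, this spells C half-diminished seventh in third inversion.

Bb, C, Eb, Gb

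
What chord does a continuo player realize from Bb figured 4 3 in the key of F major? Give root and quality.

E half-diminished seventh

The figures 4 3 indicate a seventh chord in second inversion.
In second inversion the root lies a fourth above the bass: a fourth above Bb in F major is E.
The chord tones are Bb, D, E, G, giving E half-diminished seventh.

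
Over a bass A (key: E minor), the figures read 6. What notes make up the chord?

A, C, F#

The written figures 6 are shorthand for 6/3: the 3 is implied.
A third above A in this key is C.
A sixth above A in this key is F#.
Together with the bass A, this spells F# diminished in first inversion.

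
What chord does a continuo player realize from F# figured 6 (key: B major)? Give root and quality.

D# minor

The figures 6 indicate a triad in first inversion.
In first inversion the root lies a sixth above the bass: a sixth above F# in B major is D#.
The chord tones are F#, A#, D#, giving D# minor.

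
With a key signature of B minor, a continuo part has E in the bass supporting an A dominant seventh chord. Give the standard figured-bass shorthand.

4/3

E is the fifth of A dominant seventh, so the chord is in second inversion.
A seventh chord in second inversion is figured 6/4/3, conventionally abbreviated 4/3.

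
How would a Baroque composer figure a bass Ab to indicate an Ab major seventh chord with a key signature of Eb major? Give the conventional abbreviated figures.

7

Ab is the root of Ab major seventh, so the chord is in root position.
A seventh chord in root position is figured 7/5/3, conventionally abbreviated 7.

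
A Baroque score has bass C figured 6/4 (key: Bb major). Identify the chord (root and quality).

F major

The figures 6/4 indicate a triad in second inversion.
In second inversion the root lies a fourth above the bass: a fourth above C in Bb major is F.
The chord tones are C, F, A, giving F major.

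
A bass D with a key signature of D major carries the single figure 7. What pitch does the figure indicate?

Counting 6 letter steps above D lands on C; in D major, that letter is C#.

C#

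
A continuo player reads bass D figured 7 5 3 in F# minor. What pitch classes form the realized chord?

A third above D in this key is F#.
A fifth above D in this key is A.
A seventh above D in this key is C#.
Together with the bass D, this spells D major seventh in root position.

D, F#, A, C#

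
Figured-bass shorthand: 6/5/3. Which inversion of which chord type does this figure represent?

seventh chord, first inversion

Intervals of 6/5/3 above the bass form a seventh chord; the bass is the third, so this is first inversion.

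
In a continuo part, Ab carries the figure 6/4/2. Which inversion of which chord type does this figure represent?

seventh chord, third inversion

Intervals of 6/4/2 above the bass form a seventh chord; the bass is the seventh, so this is third inversion.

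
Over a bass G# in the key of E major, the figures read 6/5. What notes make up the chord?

G#, B, D#, E

The written figures 6/5 are shorthand for 6/5/3: the 3 is implied.
A third above G# in this key is B.
A fifth above G# in this key is D#.
A sixth above G# in this key is E.
Together with the bass G#, this spells E major seventh in first inversion.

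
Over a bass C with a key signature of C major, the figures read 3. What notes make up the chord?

The written figures 3 are shorthand for 5/3: the 5 is implied.
A third above C in this key is E.
A fifth above C in this key is G.
Together with the bass C, this spells C major in root position.

C, E, G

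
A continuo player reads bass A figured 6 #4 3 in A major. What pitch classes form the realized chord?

A third above A in this key is C#.
A fourth above A in this key is D, raised to D# by the sharp.
A sixth above A in this key is F#.
Together with the bass A, this spells D# half-diminished seventh in second inversion.

A, C#, D#, F#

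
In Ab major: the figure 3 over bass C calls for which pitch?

Eb

Counting 2 letter steps above C lands on E; in Ab major, that letter is Eb.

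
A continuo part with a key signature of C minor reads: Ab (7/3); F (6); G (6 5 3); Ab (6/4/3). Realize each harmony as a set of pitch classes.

Ab, C, Eb, G | F, Ab, D | G, Bb, D, Eb | Ab, C, D, F

Ab (7/5/3): Ab, C, Eb, G.
F (6/3): F, Ab, D.
G (6/5/3): G, Bb, D, Eb.
Ab (6/4/3): Ab, C, D, F.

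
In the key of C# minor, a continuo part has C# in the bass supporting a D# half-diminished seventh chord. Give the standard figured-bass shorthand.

4/2

C# is the seventh of D# half-diminished seventh, so the chord is in third inversion.
A seventh chord in third inversion is figured 6/4/2, conventionally abbreviated 4/2.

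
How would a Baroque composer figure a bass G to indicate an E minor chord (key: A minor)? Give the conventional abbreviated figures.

6

G is the third of E minor, so the chord is in first inversion.
A triad in first inversion is figured 6/3, conventionally abbreviated 6.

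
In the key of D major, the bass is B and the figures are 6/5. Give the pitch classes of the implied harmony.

B, D, F#, G

The written figures 6/5 are shorthand for 6/5/3: the 3 is implied.
A third above B in this key is D.
A fifth above B in this key is F#.
A sixth above B in this key is G.
Together with the bass B, this spells G major seventh in first inversion.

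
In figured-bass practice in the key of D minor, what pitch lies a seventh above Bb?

A

Counting 6 letter steps above Bb lands on A; in D minor, that letter is A.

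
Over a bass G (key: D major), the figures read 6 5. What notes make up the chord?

G, B, D, E

The written figures 6 5 are shorthand for 6/5/3: the 3 is implied.
A third above G in this key is B.
A fifth above G in this key is D.
A sixth above G in this key is E.
Together with the bass G, this spells E minor seventh in first inversion.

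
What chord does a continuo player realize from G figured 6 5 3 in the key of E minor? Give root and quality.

E minor seventh

The figures 6 5 3 indicate a seventh chord in first inversion.
In first inversion the root lies a sixth above the bass: a sixth above G in E minor is E.
The chord tones are G, B, D, E, giving E minor seventh.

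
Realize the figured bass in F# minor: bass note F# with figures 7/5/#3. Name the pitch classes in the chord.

A third above F# in this key is A, raised to A# by the sharp.
A fifth above F# in this key is C#.
A seventh above F# in this key is E.
Together with the bass F#, this spells F# dominant seventh in root position.

F#, A#, C#, E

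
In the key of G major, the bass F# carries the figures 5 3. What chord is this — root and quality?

F# diminished

The figures 5 3 indicate a triad in root position.
In root position the bass is the root, so the root is F#.
The chord tones are F#, A, C, giving F# diminished.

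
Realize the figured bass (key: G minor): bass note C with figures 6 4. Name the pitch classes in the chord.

C, F, A

A fourth above C in this key is F.
A sixth above C in this key is A.
Together with the bass C, this spells F major in second inversion.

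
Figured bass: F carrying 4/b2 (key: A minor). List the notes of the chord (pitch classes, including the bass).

The written figures 4/b2 are shorthand for 6/4/2: the 6 is implied.
A second above F in this key is G, lowered to Gb by the flat.
A fourth above F in this key is B.
A sixth above F in this key is D.

F, Gb, B, D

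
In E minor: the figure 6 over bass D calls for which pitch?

Counting 5 letter steps above D lands on B; in E minor, that letter is B.

B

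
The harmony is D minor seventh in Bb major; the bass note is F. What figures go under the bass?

F is the third of D minor seventh, so the chord is in first inversion.
A seventh chord in first inversion is figured 6/5/3, conventionally abbreviated 6/5.

6/5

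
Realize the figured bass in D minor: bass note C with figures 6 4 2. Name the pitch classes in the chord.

A second above C in this key is D.
A fourth above C in this key is F.
A sixth above C in this key is A.
Together with the bass C, this spells D minor seventh in third inversion.

C, D, F, A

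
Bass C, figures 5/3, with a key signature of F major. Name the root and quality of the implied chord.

The figures 5/3 indicate a triad in root position.
In root position the bass is the root, so the root is C.
The chord tones are C, E, G, giving C major.

C major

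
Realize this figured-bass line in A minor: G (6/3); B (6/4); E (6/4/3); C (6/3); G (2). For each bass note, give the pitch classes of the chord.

G, B, E | B, E, G | E, G, A, C | C, E, A | G, A, C, E

G (6/3): G, B, E.
B (6/4): B, E, G.
E (6/4/3): E, G, A, C.
C (6/3): C, E, A.
G (6/4/2): G, A, C, E.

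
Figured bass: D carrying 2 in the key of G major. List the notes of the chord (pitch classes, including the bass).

D, E, G, B

The written figures 2 are shorthand for 6/4/2: the 6/4 are implied.
A second above D in this key is E.
A fourth above D in this key is G.
A sixth above D in this key is B.
Together with the bass D, this spells E minor seventh in third inversion.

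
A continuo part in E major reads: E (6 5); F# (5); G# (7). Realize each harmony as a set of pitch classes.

E (6/5/3): E, G#, B, C#.
F# (5/3): F#, A, C#.
G# (7/5/3): G#, B, D#, F#.

E, G#, B, C# | F#, A, C# | G#, B, D#, F#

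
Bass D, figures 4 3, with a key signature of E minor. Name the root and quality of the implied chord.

The figures 4 3 indicate a seventh chord in second inversion.
In second inversion the root lies a fourth above the bass: a fourth above D in E minor is G.
The chord tones are D, F#, G, B, giving G major seventh.

G major seventh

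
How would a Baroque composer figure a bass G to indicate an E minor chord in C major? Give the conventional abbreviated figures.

6

G is the third of E minor, so the chord is in first inversion.
A triad in first inversion is figured 6/3, conventionally abbreviated 6.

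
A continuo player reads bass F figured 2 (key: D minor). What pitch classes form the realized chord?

F, G, Bb, D

The written figures 2 are shorthand for 6/4/2: the 6/4 are implied.
A second above F in this key is G.
A fourth above F in this key is Bb.
A sixth above F in this key is D.
Together with the bass F, this spells G minor seventh in third inversion.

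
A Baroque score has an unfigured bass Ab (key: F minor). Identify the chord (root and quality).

An unfigured bass indicates a triad in root position.
In root position the bass is the root, so the root is Ab.
The chord tones are Ab, C, Eb, giving Ab major.

Ab major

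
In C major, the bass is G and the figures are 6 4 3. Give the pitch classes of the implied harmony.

A third above G in this key is B.
A fourth above G in this key is C.
A sixth above G in this key is E.
Together with the bass G, this spells C major seventh in second inversion.

G, B, C, E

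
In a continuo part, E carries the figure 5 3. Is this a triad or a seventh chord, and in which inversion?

triad, root position

Intervals of 5/3 above the bass form a triad; the bass is the root, so this is root position.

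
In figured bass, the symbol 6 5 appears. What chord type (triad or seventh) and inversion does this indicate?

6 5 is shorthand for 6/5/3.
Intervals of 6/5/3 above the bass form a seventh chord; the bass is the third, so this is first inversion.

seventh chord, first inversion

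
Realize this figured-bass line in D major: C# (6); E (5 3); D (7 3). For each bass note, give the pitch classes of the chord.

C#, E, A | E, G, B | D, F#, A, C#

C# (6/3): C#, E, A.
E (5/3): E, G, B.
D (7/5/3): D, F#, A, C#.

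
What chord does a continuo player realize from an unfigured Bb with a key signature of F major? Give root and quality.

Bb major

An unfigured bass indicates a triad in root position.
In root position the bass is the root, so the root is Bb.
The chord tones are Bb, D, F, giving Bb major.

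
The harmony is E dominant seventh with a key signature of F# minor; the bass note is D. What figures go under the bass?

4/2

D is the seventh of E dominant seventh, so the chord is in third inversion.
A seventh chord in third inversion is figured 6/4/2, conventionally abbreviated 4/2.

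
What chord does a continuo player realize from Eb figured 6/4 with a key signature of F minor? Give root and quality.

The figures 6/4 indicate a triad in second inversion.
In second inversion the root lies a fourth above the bass: a fourth above Eb in F minor is Ab.
The chord tones are Eb, Ab, C, giving Ab major.

Ab major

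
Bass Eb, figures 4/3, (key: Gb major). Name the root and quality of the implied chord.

Ab minor seventh

The figures 4/3 indicate a seventh chord in second inversion.
In second inversion the root lies a fourth above the bass: a fourth above Eb in Gb major is Ab.
The chord tones are Eb, Gb, Ab, Cb, giving Ab minor seventh.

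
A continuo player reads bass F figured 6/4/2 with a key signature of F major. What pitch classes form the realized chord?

F, G, Bb, D

A second above F in this key is G.
A fourth above F in this key is Bb.
A sixth above F in this key is D.
Together with the bass F, this spells G minor seventh in third inversion.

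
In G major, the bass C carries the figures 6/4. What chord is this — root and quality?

The figures 6/4 indicate a triad in second inversion.
In second inversion the root lies a fourth above the bass: a fourth above C in G major is F#.
The chord tones are C, F#, A, giving F# diminished.

F# diminished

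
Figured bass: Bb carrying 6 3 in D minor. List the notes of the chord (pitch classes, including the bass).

Bb, D, G

A third above Bb in this key is D.
A sixth above Bb in this key is G.
Together with the bass Bb, this spells G minor in first inversion.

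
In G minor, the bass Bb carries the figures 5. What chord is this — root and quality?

Bb major

The figures 5 indicate a triad in root position.
In root position the bass is the root, so the root is Bb.
The chord tones are Bb, D, F, giving Bb major.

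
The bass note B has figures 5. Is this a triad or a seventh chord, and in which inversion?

triad, root position

5 is shorthand for 5/3.
Intervals of 5/3 above the bass form a triad; the bass is the root, so this is root position.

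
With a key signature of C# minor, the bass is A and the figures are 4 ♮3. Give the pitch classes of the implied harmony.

The written figures 4 ♮3 are shorthand for 6/4/3: the 6 is implied.
A third above A in this key is C#, made natural (C) by the ♮ figure.
A fourth above A in this key is D#.
A sixth above A in this key is F#.
Together with the bass A, this spells D# diminished seventh in second inversion.

A, C, D#, F#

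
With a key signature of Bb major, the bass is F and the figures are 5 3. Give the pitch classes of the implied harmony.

F, A, C

A third above F in this key is A.
A fifth above F in this key is C.
Together with the bass F, this spells F major in root position.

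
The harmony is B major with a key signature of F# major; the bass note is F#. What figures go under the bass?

F# is the fifth of B major, so the chord is in second inversion.
A triad in second inversion is figured 6/4, conventionally abbreviated 6/4.

6/4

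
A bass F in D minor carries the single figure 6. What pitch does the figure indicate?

Counting 5 letter steps above F lands on D; in D minor, that letter is D.

D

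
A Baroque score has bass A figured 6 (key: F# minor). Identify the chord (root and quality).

F# minor

The figures 6 indicate a triad in first inversion.
In first inversion the root lies a sixth above the bass: a sixth above A in F# minor is F#.
The chord tones are A, C#, F#, giving F# minor.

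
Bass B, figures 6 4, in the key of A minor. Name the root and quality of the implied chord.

E minor

The figures 6 4 indicate a triad in second inversion.
In second inversion the root lies a fourth above the bass: a fourth above B in A minor is E.
The chord tones are B, E, G, giving E minor.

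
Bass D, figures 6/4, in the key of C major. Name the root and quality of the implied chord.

The figures 6/4 indicate a triad in second inversion.
In second inversion the root lies a fourth above the bass: a fourth above D in C major is G.
The chord tones are D, G, B, giving G major.

G major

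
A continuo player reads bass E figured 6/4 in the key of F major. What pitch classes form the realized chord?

A fourth above E in this key is A.
A sixth above E in this key is C.
Together with the bass E, this spells A minor in second inversion.

E, A, C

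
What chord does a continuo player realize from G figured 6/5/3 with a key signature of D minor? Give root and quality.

E half-diminished seventh

The figures 6/5/3 indicate a seventh chord in first inversion.
In first inversion the root lies a sixth above the bass: a sixth above G in D minor is E.
The chord tones are G, Bb, D, E, giving E half-diminished seventh.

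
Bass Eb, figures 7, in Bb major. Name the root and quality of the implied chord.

Eb major seventh

The figures 7 indicate a seventh chord in root position.
In root position the bass is the root, so the root is Eb.
The chord tones are Eb, G, Bb, D, giving Eb major seventh.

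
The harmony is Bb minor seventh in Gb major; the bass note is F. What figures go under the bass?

4/3

F is the fifth of Bb minor seventh, so the chord is in second inversion.
A seventh chord in second inversion is figured 6/4/3, conventionally abbreviated 4/3.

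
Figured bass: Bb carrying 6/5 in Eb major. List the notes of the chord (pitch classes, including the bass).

Bb, D, F, G

The written figures 6/5 are shorthand for 6/5/3: the 3 is implied.
A third above Bb in this key is D.
A fifth above Bb in this key is F.
A sixth above Bb in this key is G.
Together with the bass Bb, this spells G minor seventh in first inversion.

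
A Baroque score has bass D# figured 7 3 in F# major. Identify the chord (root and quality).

D# minor seventh

The figures 7 3 indicate a seventh chord in root position.
In root position the bass is the root, so the root is D#.
The chord tones are D#, F#, A#, C#, giving D# minor seventh.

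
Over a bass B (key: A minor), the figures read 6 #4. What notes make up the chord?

A fourth above B in this key is E, raised to E# by the sharp.
A sixth above B in this key is G.

B, E#, G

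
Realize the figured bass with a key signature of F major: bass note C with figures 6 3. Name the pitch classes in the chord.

C, E, A

A third above C in this key is E.
A sixth above C in this key is A.
Together with the bass C, this spells A minor in first inversion.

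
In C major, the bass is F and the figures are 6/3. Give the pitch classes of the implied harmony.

A third above F in this key is A.
A sixth above F in this key is D.
Together with the bass F, this spells D minor in first inversion.

F, A, D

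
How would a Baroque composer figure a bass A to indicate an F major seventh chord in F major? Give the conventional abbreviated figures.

A is the third of F major seventh, so the chord is in first inversion.
A seventh chord in first inversion is figured 6/5/3, conventionally abbreviated 6/5.

6/5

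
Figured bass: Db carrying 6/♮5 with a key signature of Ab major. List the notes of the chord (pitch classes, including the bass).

Db, F, A, Bb

The written figures 6/♮5 are shorthand for 6/5/3: the 3 is implied.
A third above Db in this key is F.
A fifth above Db in this key is Ab, made natural (A) by the ♮ figure.
A sixth above Db in this key is Bb.
Together with the bass Db, this spells Bb minor-major seventh in first inversion.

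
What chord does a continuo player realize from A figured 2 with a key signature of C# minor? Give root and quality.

The figures 2 indicate a seventh chord in third inversion.
In third inversion the root lies a second above the bass: a second above A in C# minor is B.
The chord tones are A, B, D#, F#, giving B dominant seventh.

B dominant seventh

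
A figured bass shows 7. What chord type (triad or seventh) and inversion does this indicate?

7 is shorthand for 7/5/3.
Intervals of 7/5/3 above the bass form a seventh chord; the bass is the root, so this is root position.

seventh chord, root position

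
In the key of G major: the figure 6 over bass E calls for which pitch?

C

Counting 5 letter steps above E lands on C; in G major, that letter is C.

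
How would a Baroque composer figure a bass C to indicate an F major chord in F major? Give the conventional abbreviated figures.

6/4

C is the fifth of F major, so the chord is in second inversion.
A triad in second inversion is figured 6/4, conventionally abbreviated 6/4.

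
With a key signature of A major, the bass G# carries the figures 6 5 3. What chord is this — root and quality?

The figures 6 5 3 indicate a seventh chord in first inversion.
In first inversion the root lies a sixth above the bass: a sixth above G# in A major is E.
The chord tones are G#, B, D, E, giving E dominant seventh.

E dominant seventh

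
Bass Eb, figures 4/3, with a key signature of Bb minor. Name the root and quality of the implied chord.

Ab dominant seventh

The figures 4/3 indicate a seventh chord in second inversion.
In second inversion the root lies a fourth above the bass: a fourth above Eb in Bb minor is Ab.
The chord tones are Eb, Gb, Ab, C, giving Ab dominant seventh.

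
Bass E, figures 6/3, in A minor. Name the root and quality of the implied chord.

The figures 6/3 indicate a triad in first inversion.
In first inversion the root lies a sixth above the bass: a sixth above E in A minor is C.
The chord tones are E, G, C, giving C major.

C major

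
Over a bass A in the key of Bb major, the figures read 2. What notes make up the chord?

The written figures 2 are shorthand for 6/4/2: the 6/4 are implied.
A second above A in this key is Bb.
A fourth above A in this key is D.
A sixth above A in this key is F.
Together with the bass A, this spells Bb major seventh in third inversion.

A, Bb, D, F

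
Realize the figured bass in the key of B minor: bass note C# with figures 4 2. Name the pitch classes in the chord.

C#, D, F#, A

The written figures 4 2 are shorthand for 6/4/2: the 6 is implied.
A second above C# in this key is D.
A fourth above C# in this key is F#.
A sixth above C# in this key is A.
Together with the bass C#, this spells D major seventh in third inversion.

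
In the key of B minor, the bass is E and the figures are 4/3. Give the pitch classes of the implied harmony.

E, G, A, C#

The written figures 4/3 are shorthand for 6/4/3: the 6 is implied.
A third above E in this key is G.
A fourth above E in this key is A.
A sixth above E in this key is C#.
Together with the bass E, this spells A dominant seventh in second inversion.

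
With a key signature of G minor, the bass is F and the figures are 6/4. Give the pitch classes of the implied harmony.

F, Bb, D

A fourth above F in this key is Bb.
A sixth above F in this key is D.
Together with the bass F, this spells Bb major in second inversion.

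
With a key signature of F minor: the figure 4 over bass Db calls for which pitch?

G

Counting 3 letter steps above Db lands on G; in F minor, that letter is G.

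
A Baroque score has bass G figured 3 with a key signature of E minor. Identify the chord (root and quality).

G major

The figures 3 indicate a triad in root position.
In root position the bass is the root, so the root is G.
The chord tones are G, B, D, giving G major.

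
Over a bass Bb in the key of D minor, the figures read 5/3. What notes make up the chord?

A third above Bb in this key is D.
A fifth above Bb in this key is F.
Together with the bass Bb, this spells Bb major in root position.

Bb, D, F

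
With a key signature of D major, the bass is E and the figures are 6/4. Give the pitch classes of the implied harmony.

A fourth above E in this key is A.
A sixth above E in this key is C#.
Together with the bass E, this spells A major in second inversion.

E, A, C#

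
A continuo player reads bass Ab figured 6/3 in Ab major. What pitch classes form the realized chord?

A third above Ab in this key is C.
A sixth above Ab in this key is F.
Together with the bass Ab, this spells F minor in first inversion.

Ab, C, F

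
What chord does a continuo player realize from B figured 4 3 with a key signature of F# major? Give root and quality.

E# half-diminished seventh

The figures 4 3 indicate a seventh chord in second inversion.
In second inversion the root lies a fourth above the bass: a fourth above B in F# major is E#.
The chord tones are B, D#, E#, G#, giving E# half-diminished seventh.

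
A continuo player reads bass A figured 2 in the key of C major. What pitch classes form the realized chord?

A, B, D, F

The written figures 2 are shorthand for 6/4/2: the 6/4 are implied.
A second above A in this key is B.
A fourth above A in this key is D.
A sixth above A in this key is F.
Together with the bass A, this spells B half-diminished seventh in third inversion.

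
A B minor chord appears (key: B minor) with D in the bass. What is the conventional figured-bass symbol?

6

D is the third of B minor, so the chord is in first inversion.
A triad in first inversion is figured 6/3, conventionally abbreviated 6.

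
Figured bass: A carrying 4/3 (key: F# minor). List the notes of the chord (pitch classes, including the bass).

The written figures 4/3 are shorthand for 6/4/3: the 6 is implied.
A third above A in this key is C#.
A fourth above A in this key is D.
A sixth above A in this key is F#.
Together with the bass A, this spells D major seventh in second inversion.

A, C#, D, F#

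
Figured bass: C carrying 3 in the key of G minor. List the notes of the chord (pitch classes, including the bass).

The written figures 3 are shorthand for 5/3: the 5 is implied.
A third above C in this key is Eb.
A fifth above C in this key is G.
Together with the bass C, this spells C minor in root position.

C, Eb, G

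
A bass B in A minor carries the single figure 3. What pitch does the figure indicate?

D

Counting 2 letter steps above B lands on D; in A minor, that letter is D.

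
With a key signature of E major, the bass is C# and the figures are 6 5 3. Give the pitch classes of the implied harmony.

A third above C# in this key is E.
A fifth above C# in this key is G#.
A sixth above C# in this key is A.
Together with the bass C#, this spells A major seventh in first inversion.

C#, E, G#, A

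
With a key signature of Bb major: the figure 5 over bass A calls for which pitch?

Counting 4 letter steps above A lands on E; in Bb major, that letter is Eb.

Eb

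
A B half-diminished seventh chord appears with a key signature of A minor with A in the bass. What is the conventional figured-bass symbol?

4/2

A is the seventh of B half-diminished seventh, so the chord is in third inversion.
A seventh chord in third inversion is figured 6/4/2, conventionally abbreviated 4/2.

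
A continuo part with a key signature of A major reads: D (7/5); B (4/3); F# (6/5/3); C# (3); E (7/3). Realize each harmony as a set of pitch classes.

D, F#, A, C# | B, D, E, G# | F#, A, C#, D | C#, E, G# | E, G#, B, D

D (7/5/3): D, F#, A, C#.
B (6/4/3): B, D, E, G#.
F# (6/5/3): F#, A, C#, D.
C# (5/3): C#, E, G#.
E (7/5/3): E, G#, B, D.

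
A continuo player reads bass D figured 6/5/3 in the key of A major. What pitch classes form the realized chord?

D, F#, A, B

A third above D in this key is F#.
A fifth above D in this key is A.
A sixth above D in this key is B.
Together with the bass D, this spells B minor seventh in first inversion.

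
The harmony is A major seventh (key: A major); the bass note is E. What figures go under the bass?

E is the fifth of A major seventh, so the chord is in second inversion.
A seventh chord in second inversion is figured 6/4/3, conventionally abbreviated 4/3.

4/3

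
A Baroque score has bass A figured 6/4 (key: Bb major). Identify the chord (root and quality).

D minor

The figures 6/4 indicate a triad in second inversion.
In second inversion the root lies a fourth above the bass: a fourth above A in Bb major is D.
The chord tones are A, D, F, giving D minor.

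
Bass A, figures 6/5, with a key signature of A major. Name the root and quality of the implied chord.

The figures 6/5 indicate a seventh chord in first inversion.
In first inversion the root lies a sixth above the bass: a sixth above A in A major is F#.
The chord tones are A, C#, E, F#, giving F# minor seventh.

F# minor seventh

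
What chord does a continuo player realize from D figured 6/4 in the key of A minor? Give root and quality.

The figures 6/4 indicate a triad in second inversion.
In second inversion the root lies a fourth above the bass: a fourth above D in A minor is G.
The chord tones are D, G, B, giving G major.

G major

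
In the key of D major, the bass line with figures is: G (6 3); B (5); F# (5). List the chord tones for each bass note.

G (6/3): G, B, E.
B (5/3): B, D, F#.
F# (5/3): F#, A, C#.

G, B, E | B, D, F# | F#, A, C#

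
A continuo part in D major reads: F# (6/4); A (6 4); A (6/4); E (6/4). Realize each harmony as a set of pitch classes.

F#, B, D | A, D, F# | A, D, F# | E, A, C#

F# (6/4): F#, B, D.
A (6/4): A, D, F#.
A (6/4): A, D, F#.
E (6/4): E, A, C#.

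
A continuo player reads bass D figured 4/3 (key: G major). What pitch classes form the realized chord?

D, F#, G, B

The written figures 4/3 are shorthand for 6/4/3: the 6 is implied.
A third above D in this key is F#.
A fourth above D in this key is G.
A sixth above D in this key is B.
Together with the bass D, this spells G major seventh in second inversion.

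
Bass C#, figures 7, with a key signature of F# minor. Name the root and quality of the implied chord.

The figures 7 indicate a seventh chord in root position.
In root position the bass is the root, so the root is C#.
The chord tones are C#, E, G#, B, giving C# minor seventh.

C# minor seventh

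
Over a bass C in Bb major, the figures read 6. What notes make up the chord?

The written figures 6 are shorthand for 6/3: the 3 is implied.
A third above C in this key is Eb.
A sixth above C in this key is A.
Together with the bass C, this spells A diminished in first inversion.

C, Eb, A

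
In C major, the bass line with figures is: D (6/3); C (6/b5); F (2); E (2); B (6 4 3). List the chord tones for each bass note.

D, F, B | C, E, Gb, A | F, G, B, D | E, F, A, C | B, D, E, G

D (6/3): D, F, B.
C (6/b5/3): C, E, Gb, A.
F (6/4/2): F, G, B, D.
E (6/4/2): E, F, A, C.
B (6/4/3): B, D, E, G.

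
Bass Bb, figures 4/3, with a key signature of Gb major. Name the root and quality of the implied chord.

The figures 4/3 indicate a seventh chord in second inversion.
In second inversion the root lies a fourth above the bass: a fourth above Bb in Gb major is Eb.
The chord tones are Bb, Db, Eb, Gb, giving Eb minor seventh.

Eb minor seventh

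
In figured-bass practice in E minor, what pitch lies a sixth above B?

Counting 5 letter steps above B lands on G; in E minor, that letter is G.

G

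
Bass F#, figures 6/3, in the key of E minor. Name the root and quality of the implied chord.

The figures 6/3 indicate a triad in first inversion.
In first inversion the root lies a sixth above the bass: a sixth above F# in E minor is D.
The chord tones are F#, A, D, giving D major.

D major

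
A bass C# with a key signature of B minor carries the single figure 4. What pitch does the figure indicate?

Counting 3 letter steps above C# lands on F; in B minor, that letter is F#.

F#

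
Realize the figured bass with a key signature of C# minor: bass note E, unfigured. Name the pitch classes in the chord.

An unfigured bass implies 5/3.
A third above E in this key is G#.
A fifth above E in this key is B.
Together with the bass E, this spells E major in root position.

E, G#, B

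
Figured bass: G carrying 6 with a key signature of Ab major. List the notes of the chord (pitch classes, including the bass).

G, Bb, Eb

The written figures 6 are shorthand for 6/3: the 3 is implied.
A third above G in this key is Bb.
A sixth above G in this key is Eb.
Together with the bass G, this spells Eb major in first inversion.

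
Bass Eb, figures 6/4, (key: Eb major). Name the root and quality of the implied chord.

The figures 6/4 indicate a triad in second inversion.
In second inversion the root lies a fourth above the bass: a fourth above Eb in Eb major is Ab.
The chord tones are Eb, Ab, C, giving Ab major.

Ab major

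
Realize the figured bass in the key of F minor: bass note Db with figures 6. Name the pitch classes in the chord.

The written figures 6 are shorthand for 6/3: the 3 is implied.
A third above Db in this key is F.
A sixth above Db in this key is Bb.
Together with the bass Db, this spells Bb minor in first inversion.

Db, F, Bb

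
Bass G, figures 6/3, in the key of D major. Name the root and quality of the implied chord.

E minor

The figures 6/3 indicate a triad in first inversion.
In first inversion the root lies a sixth above the bass: a sixth above G in D major is E.
The chord tones are G, B, E, giving E minor.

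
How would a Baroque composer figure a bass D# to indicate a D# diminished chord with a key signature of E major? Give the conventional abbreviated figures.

D# is the root of D# diminished, so the chord is in root position.
A triad in root position is figured 5/3, conventionally abbreviated (no figures — root-position triad).

no figures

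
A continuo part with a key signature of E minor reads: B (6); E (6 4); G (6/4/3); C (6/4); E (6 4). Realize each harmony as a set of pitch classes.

B (6/3): B, D, G.
E (6/4): E, A, C.
G (6/4/3): G, B, C, E.
C (6/4): C, F#, A.
E (6/4): E, A, C.

B, D, G | E, A, C | G, B, C, E | C, F#, A | E, A, C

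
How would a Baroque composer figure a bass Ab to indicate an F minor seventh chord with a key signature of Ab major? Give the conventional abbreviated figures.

6/5

Ab is the third of F minor seventh, so the chord is in first inversion.
A seventh chord in first inversion is figured 6/5/3, conventionally abbreviated 6/5.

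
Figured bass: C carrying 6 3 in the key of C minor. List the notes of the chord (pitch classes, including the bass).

A third above C in this key is Eb.
A sixth above C in this key is Ab.
Together with the bass C, this spells Ab major in first inversion.

C, Eb, Ab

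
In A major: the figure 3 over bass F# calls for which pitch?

A

Counting 2 letter steps above F# lands on A; in A major, that letter is A.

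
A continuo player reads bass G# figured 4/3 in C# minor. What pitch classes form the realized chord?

The written figures 4/3 are shorthand for 6/4/3: the 6 is implied.
A third above G# in this key is B.
A fourth above G# in this key is C#.
A sixth above G# in this key is E.
Together with the bass G#, this spells C# minor seventh in second inversion.

G#, B, C#, E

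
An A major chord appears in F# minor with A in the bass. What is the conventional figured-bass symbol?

A is the root of A major, so the chord is in root position.
A triad in root position is figured 5/3, conventionally abbreviated (no figures — root-position triad).

no figures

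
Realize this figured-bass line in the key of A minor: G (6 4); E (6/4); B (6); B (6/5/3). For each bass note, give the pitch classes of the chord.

G (6/4): G, C, E.
E (6/4): E, A, C.
B (6/3): B, D, G.
B (6/5/3): B, D, F, G.

G, C, E | E, A, C | B, D, G | B, D, F, G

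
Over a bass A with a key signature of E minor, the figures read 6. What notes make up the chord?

The written figures 6 are shorthand for 6/3: the 3 is implied.
A third above A in this key is C.
A sixth above A in this key is F#.
Together with the bass A, this spells F# diminished in first inversion.

A, C, F#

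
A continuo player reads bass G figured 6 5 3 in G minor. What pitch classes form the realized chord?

A third above G in this key is Bb.
A fifth above G in this key is D.
A sixth above G in this key is Eb.
Together with the bass G, this spells Eb major seventh in first inversion.

G, Bb, D, Eb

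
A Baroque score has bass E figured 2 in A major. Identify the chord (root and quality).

The figures 2 indicate a seventh chord in third inversion.
In third inversion the root lies a second above the bass: a second above E in A major is F#.
The chord tones are E, F#, A, C#, giving F# minor seventh.

F# minor seventh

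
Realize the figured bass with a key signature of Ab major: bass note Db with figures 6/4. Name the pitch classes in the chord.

A fourth above Db in this key is G.
A sixth above Db in this key is Bb.
Together with the bass Db, this spells G diminished in second inversion.

Db, G, Bb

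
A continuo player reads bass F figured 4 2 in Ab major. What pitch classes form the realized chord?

The written figures 4 2 are shorthand for 6/4/2: the 6 is implied.
A second above F in this key is G.
A fourth above F in this key is Bb.
A sixth above F in this key is Db.
Together with the bass F, this spells G half-diminished seventh in third inversion.

F, G, Bb, Db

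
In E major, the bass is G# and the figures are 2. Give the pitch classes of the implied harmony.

The written figures 2 are shorthand for 6/4/2: the 6/4 are implied.
A second above G# in this key is A.
A fourth above G# in this key is C#.
A sixth above G# in this key is E.
Together with the bass G#, this spells A major seventh in third inversion.

G#, A, C#, E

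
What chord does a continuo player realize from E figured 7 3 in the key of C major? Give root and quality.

E minor seventh

The figures 7 3 indicate a seventh chord in root position.
In root position the bass is the root, so the root is E.
The chord tones are E, G, B, D, giving E minor seventh.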